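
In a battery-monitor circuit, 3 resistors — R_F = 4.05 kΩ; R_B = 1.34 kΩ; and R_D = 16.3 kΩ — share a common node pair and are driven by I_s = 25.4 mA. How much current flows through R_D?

I ≈ 1.48 mA

Total conductance ΣG = 1/4.05 + 1/1.34 + 1/16.3 = 1.055 (units of 1/kΩ).
R_D takes the fraction G_k/ΣG = 0.06135/1.055 = 0.05818, so I = 25.4 × 0.05818 = 1.478 mA.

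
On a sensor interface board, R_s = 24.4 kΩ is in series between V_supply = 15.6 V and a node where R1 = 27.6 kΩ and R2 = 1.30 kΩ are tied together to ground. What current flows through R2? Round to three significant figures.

Parallel bank: R_p = 1/(1/27.6 + 1/1.30) = 1.242 kΩ.
V_A by voltage divider: V_A = 15.6 × 1.242/(24.4 + 1.242) = 0.7553 V.
I(R2) = V_A / R2 = 0.7553/1.30 = 0.5810 mA.
(Check via current divider: I_total = 0.6084 mA; share G_k/ΣG = 0.9550 → same result.)

I ≈ 0.581 mA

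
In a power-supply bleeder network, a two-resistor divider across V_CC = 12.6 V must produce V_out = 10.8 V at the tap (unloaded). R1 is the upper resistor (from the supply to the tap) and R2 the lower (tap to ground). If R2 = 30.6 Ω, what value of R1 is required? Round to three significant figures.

R1 ≈ 5.10 Ω

Required fraction k = V_out/V_CC = 0.8571.
R1 = R2·(1/k − 1) = 30.6 × 0.1667 = 5.100 Ω.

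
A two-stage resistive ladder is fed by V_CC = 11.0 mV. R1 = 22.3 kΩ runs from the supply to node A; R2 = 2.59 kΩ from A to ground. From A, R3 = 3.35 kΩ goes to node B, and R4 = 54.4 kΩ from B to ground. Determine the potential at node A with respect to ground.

Node A sees R2 in parallel with the series input of stage 2, R3 + R4 = 57.75 kΩ.
R2 ‖ (R3+R4) = 2.479 kΩ.
So V_A = 11.0 × 0.1000 = 1.100 mV.

V_A ≈ 1.10 mV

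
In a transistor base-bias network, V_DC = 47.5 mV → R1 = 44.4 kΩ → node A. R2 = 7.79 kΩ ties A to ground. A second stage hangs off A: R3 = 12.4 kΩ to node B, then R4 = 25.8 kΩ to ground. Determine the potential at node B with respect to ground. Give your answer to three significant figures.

The second stage (R3 + R4 = 38.20 kΩ) loads node A in parallel with R2.
R2 ‖ (R3+R4) = 6.470 kΩ.
First divider: V_A = V_DC · 6.470/(44.4 + 6.470) = 6.042 mV.
V_B = V_A × 0.6754 = 4.081 mV.

V_B ≈ 4.08 mV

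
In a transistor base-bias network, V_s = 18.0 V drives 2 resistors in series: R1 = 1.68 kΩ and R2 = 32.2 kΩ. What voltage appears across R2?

ΣR = 1.68 + 32.2 = 33.88 kΩ.
Voltage divider: V = V_s · (32.20 / 33.88) = 18.0 × 0.9504 = 17.11 V.

V ≈ 17.1 V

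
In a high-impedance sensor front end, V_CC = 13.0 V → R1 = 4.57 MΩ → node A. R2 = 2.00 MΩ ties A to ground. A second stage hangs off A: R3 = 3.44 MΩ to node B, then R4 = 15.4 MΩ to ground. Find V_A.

V_A ≈ 3.69 V

Looking into the second stage from A: R3 + R4 = 18.84 MΩ appears in parallel with R2.
R2 ‖ (R3+R4) = 1.808 MΩ.
V_A = 13.0 × 1.808/(4.57 + 1.808) = 3.685 V.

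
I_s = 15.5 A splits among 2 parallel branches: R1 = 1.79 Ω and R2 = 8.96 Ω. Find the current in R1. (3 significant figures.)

For two parallel branches, I_k = I_s · (other R)/(sum of R).
I(R1) = 15.5 × 8.96/(1.79 + 8.96) = 15.5 × 0.8335 = 12.92 A.

I ≈ 12.9 A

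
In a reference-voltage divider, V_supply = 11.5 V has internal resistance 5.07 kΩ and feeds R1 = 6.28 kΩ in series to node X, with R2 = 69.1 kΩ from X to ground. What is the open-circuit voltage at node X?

V_th ≈ 9.88 V

R1' = 5.07 + 6.28 = 11.35 kΩ (source resistance + R1).
V_th is the unloaded tap voltage: V_supply · R2/(R1'+R2) = 11.5 × 0.8589 = 9.878 V.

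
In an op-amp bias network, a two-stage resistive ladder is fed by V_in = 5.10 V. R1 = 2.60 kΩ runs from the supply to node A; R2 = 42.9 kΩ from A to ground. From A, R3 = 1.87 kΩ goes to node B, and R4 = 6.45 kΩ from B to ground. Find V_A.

Looking into the second stage from A: R3 + R4 = 8.320 kΩ appears in parallel with R2.
Effective lower resistance at A: R2 ‖ 8.320 = 6.969 kΩ.
So V_A = 5.10 × 0.7283 = 3.714 V.

V_A ≈ 3.71 V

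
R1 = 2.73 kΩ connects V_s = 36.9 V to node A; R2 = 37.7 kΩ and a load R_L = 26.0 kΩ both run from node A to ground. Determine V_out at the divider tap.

V_out ≈ 31.3 V

R2 ‖ R_L = (37.7 × 26.0)/(37.7 + 26.0) = 15.39 kΩ.
Voltage divider with the loaded lower leg: V_out = 36.9 × 15.39/(2.73 + 15.39) = 36.9 × 0.8493 = 31.34 V.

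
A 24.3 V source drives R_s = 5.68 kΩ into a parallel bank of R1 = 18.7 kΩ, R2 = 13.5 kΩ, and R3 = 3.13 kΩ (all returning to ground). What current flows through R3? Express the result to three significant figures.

Combine the parallel branches: R_p = (1/18.7 + 1/13.5 + 1/3.13)⁻¹ = 2.237 kΩ.
V_A by voltage divider: V_A = 24.3 × 2.237/(5.68 + 2.237) = 6.866 V.
I(R3) = V_A / R3 = 6.866/3.13 = 2.194 mA.

I ≈ 2.19 mA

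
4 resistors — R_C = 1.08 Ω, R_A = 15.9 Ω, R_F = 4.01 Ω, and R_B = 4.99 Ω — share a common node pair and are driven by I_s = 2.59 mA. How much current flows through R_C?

ΣG = 1/1.08 + 1/15.9 + 1/4.01 + 1/4.99 = 1.439.
By the current-divider rule, I = I_s · G_k/ΣG = 2.59 × 0.6436 = 1.667 mA.

I ≈ 1.67 mA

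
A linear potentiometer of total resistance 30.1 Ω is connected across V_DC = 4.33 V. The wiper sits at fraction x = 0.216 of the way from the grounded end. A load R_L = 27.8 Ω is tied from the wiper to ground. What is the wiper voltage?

The pot divides into 23.60 Ω above the wiper and 6.502 Ω below.
Lower segment in parallel with the load: 6.502 ‖ 27.8 = 5.269 Ω.
Then V_out = V_DC · 5.269/(23.60 + 5.269) = 0.7904 V.

V_out ≈ 0.790 V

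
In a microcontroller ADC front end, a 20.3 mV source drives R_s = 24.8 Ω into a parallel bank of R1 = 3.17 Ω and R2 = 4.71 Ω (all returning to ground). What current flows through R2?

I ≈ 0.306 mA

Combine the parallel branches: R_p = (1/3.17 + 1/4.71)⁻¹ = 1.895 Ω.
V_A = 20.3 × 1.895/26.69 = 1.441 mV.
Branch current I = V_A/R2 = 1.441/4.71 = 0.3059 mA.
(Equivalently: I_total = 0.7604 mA, then current-divider fraction G_k/ΣG = 0.4023.)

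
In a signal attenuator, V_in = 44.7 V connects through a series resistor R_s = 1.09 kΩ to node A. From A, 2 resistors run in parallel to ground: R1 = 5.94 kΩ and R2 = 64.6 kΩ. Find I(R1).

I ≈ 6.27 mA

Combine the parallel branches: R_p = (1/5.94 + 1/64.6)⁻¹ = 5.440 kΩ.
V_A = 44.7 × 5.440/6.530 = 37.24 V.
I(R1) = V_A / R1 = 37.24/5.94 = 6.269 mA.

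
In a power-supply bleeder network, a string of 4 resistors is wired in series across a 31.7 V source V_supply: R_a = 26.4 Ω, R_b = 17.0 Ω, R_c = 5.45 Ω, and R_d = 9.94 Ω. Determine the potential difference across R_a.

Total series resistance ΣR = 26.4 + 17.0 + 5.45 + 9.94 = 58.79 Ω.
By the voltage-divider rule, V = 31.7 × 26.40/58.79 = 14.24 V.

V ≈ 14.2 V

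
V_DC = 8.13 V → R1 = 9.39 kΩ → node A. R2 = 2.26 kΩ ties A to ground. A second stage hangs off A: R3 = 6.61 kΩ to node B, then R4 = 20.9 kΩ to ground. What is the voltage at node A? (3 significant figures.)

V_A ≈ 1.48 V

Node A sees R2 in parallel with the series input of stage 2, R3 + R4 = 27.51 kΩ.
Effective lower resistance at A: R2 ‖ 27.51 = 2.088 kΩ.
V_A = 8.13 × 2.088/(9.39 + 2.088) = 1.479 V.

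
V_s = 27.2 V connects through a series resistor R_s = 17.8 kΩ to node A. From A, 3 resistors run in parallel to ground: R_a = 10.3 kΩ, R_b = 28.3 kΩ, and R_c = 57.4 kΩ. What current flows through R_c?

I ≈ 0.129 mA

Combine the parallel branches: R_p = (1/10.3 + 1/28.3 + 1/57.4)⁻¹ = 6.674 kΩ.
V_A by voltage divider: V_A = 27.2 × 6.674/(17.8 + 6.674) = 7.417 V.
Branch current I = V_A/R_c = 7.417/57.4 = 0.1292 mA.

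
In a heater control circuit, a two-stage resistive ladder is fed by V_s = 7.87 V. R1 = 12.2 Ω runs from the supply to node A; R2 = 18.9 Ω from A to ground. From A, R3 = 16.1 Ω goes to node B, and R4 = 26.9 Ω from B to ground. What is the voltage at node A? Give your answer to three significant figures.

V_A ≈ 4.08 V

Node A sees R2 in parallel with the series input of stage 2, R3 + R4 = 43.00 Ω.
R2 ‖ (R3+R4) = 13.13 Ω.
First divider: V_A = V_s · 13.13/(12.2 + 13.13) = 4.079 V.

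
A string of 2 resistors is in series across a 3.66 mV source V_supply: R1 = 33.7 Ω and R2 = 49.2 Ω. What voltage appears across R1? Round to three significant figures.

V ≈ 1.49 mV

Series total: ΣR = 33.7 + 49.2 = 82.90 Ω.
Voltage divider: V = V_supply · (33.70 / 82.90) = 3.66 × 0.4065 = 1.488 mV.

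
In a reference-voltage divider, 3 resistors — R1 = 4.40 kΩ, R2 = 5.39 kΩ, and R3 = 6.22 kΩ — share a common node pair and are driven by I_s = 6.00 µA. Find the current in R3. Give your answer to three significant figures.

ΣG = 1/4.40 + 1/5.39 + 1/6.22 = 0.5736.
R3 takes the fraction G_k/ΣG = 0.1608/0.5736 = 0.2803, so I = 6.00 × 0.2803 = 1.682 µA.

I ≈ 1.68 µA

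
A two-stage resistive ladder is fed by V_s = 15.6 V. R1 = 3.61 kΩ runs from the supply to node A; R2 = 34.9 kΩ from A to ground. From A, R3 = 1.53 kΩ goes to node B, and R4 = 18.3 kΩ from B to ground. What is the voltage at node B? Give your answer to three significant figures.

The second stage (R3 + R4 = 19.83 kΩ) loads node A in parallel with R2.
Effective lower resistance at A: R2 ‖ 19.83 = 12.65 kΩ.
So V_A = 15.6 × 0.7779 = 12.14 V.
V_B = V_A × 0.9228 = 11.20 V.

V_B ≈ 11.2 V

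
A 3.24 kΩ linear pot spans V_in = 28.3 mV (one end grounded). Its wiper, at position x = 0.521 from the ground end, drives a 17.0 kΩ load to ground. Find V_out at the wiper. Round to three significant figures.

Split the track: R_lower = x·R_p = 1.688 kΩ, R_upper = (1−x)·R_p = 1.552 kΩ.
(x·R_p) ‖ R_L = 1.536 kΩ.
Then V_out = V_in · 1.536/(1.552 + 1.536) = 14.07 mV.

V_out ≈ 14.1 mV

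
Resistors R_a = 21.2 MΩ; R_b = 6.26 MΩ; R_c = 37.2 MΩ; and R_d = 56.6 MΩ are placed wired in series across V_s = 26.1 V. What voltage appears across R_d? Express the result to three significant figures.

Total series resistance ΣR = 21.2 + 6.26 + 37.2 + 56.6 = 121.3 MΩ.
Voltage divider: V = V_s · (56.60 / 121.3) = 26.1 × 0.4668 = 12.18 V.

V ≈ 12.2 V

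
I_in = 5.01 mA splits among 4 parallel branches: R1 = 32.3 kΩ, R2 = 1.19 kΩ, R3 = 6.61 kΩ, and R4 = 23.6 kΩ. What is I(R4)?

Total conductance ΣG = 1/32.3 + 1/1.19 + 1/6.61 + 1/23.6 = 1.065 (units of 1/kΩ).
R4 takes the fraction G_k/ΣG = 0.04237/1.065 = 0.03979, so I = 5.01 × 0.03979 = 0.1993 mA.

I ≈ 0.199 mA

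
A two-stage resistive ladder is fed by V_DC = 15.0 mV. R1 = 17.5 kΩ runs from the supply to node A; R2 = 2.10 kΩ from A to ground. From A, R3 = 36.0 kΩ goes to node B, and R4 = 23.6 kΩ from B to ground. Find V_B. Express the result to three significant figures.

Node A sees R2 in parallel with the series input of stage 2, R3 + R4 = 59.60 kΩ.
Effective lower resistance at A: R2 ‖ 59.60 = 2.029 kΩ.
First divider: V_A = V_DC · 2.029/(17.5 + 2.029) = 1.558 mV.
V_B = V_A × 0.3960 = 0.6170 mV.

V_B ≈ 0.617 mV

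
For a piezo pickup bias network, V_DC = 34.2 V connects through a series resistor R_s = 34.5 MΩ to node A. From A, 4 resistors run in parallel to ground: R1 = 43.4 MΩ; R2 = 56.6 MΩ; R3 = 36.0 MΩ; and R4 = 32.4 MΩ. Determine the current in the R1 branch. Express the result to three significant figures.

I ≈ 0.178 µA

Parallel bank: R_p = 1/(1/43.4 + 1/56.6 + 1/36.0 + 1/32.4) = 10.07 MΩ.
V_A by voltage divider: V_A = 34.2 × 10.07/(34.5 + 10.07) = 7.724 V.
I(R1) = V_A / R1 = 7.724/43.4 = 0.1780 µA.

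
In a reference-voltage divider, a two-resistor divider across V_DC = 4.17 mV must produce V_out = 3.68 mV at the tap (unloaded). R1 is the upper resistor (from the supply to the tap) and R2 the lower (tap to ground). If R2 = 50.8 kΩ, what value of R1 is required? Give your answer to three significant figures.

The divider ratio is R2/(R1+R2) = 3.68/4.17 = 0.8825.
R1 = R2·(1/k − 1) = 50.8 × 0.1332 = 6.764 kΩ.

R1 ≈ 6.76 kΩ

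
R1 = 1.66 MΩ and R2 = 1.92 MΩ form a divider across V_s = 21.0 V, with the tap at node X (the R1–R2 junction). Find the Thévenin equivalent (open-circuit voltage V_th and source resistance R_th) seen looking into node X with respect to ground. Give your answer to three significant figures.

V_th ≈ 11.3 V, R_th ≈ 0.890 MΩ

V_th is the unloaded tap voltage: V_s · R2/(R1+R2) = 21.0 × 0.5363 = 11.26 V.
With V_s suppressed (replaced by a short), R_th = R1 ‖ R2 = (1.660 × 1.92)/(1.660 + 1.92) = 0.8903 MΩ.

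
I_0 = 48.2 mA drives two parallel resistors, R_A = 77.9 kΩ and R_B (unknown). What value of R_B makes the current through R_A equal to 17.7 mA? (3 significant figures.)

R_B ≈ 45.2 kΩ

Two-branch current divider: I_A = I_0 · R_B/(R_A + R_B).
17.7/48.2 = R_B/(R_A + R_B) → R_B = R_A · (0.3672)/(1 − 0.3672) = 77.9 × 0.5803 = 45.21 kΩ.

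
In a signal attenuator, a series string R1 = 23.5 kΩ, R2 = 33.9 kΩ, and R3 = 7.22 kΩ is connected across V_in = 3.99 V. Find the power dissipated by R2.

ΣR = 64.62 kΩ → I = 3.99/64.62 = 0.06175 mA.
P = I²R = 0.003813 × 33.9 = 0.1292 mW.

P ≈ 0.129 mW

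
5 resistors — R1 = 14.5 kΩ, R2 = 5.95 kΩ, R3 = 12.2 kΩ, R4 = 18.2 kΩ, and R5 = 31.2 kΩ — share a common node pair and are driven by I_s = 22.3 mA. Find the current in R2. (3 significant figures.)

ΣG = 1/14.5 + 1/5.95 + 1/12.2 + 1/18.2 + 1/31.2 = 0.4060.
Current divider: I(R2) = I_s · G_k/ΣG = 22.3 × (0.1681/0.4060) = 22.3 × 0.4140 = 9.231 mA.

I ≈ 9.23 mA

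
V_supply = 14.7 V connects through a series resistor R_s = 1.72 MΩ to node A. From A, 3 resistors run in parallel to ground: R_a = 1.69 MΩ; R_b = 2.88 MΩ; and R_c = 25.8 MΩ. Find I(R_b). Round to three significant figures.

Equivalent of the parallel group: R_p = 1.023 MΩ.
Node voltage V_A = V_supply · R_p/(R_s + R_p) = 14.7 × 0.3729 = 5.482 V.
Branch current I = V_A/R_b = 5.482/2.88 = 1.903 µA.

I ≈ 1.90 µA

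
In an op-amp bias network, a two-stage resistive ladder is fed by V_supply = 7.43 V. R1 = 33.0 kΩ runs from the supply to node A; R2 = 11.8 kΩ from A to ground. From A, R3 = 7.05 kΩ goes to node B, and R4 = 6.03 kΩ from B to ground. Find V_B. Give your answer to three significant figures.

V_B ≈ 0.542 V

Node A sees R2 in parallel with the series input of stage 2, R3 + R4 = 13.08 kΩ.
Effective lower resistance at A: R2 ‖ 13.08 = 6.204 kΩ.
First divider: V_A = V_supply · 6.204/(33.0 + 6.204) = 1.176 V.
V_B = V_A × 0.4610 = 0.5420 V.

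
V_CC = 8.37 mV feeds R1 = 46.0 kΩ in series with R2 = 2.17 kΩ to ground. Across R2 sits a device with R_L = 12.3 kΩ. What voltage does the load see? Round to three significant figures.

The load sits in parallel with R2, giving an effective lower resistance R2' = R2·R_L/(R2+R_L) = 1.845 kΩ.
Voltage divider with the loaded lower leg: V_out = 8.37 × 1.845/(46.0 + 1.845) = 8.37 × 0.03855 = 0.3227 mV.

V_out ≈ 0.323 mV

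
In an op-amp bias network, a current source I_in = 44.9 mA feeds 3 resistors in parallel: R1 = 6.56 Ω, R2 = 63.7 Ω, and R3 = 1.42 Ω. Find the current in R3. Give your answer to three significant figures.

Total conductance ΣG = 1/6.56 + 1/63.7 + 1/1.42 = 0.8724 (units of 1/Ω).
By the current-divider rule, I = I_in · G_k/ΣG = 44.9 × 0.8073 = 36.25 mA.

I ≈ 36.2 mA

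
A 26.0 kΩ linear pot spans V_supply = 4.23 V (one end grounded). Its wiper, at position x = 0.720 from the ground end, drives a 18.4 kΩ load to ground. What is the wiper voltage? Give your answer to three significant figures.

Lower segment x·R_p = 18.72 kΩ; upper segment (1−x)·R_p = 7.280 kΩ.
(x·R_p) ‖ R_L = 9.279 kΩ.
Then V_out = V_supply · 9.279/(7.280 + 9.279) = 2.370 V.

V_out ≈ 2.37 V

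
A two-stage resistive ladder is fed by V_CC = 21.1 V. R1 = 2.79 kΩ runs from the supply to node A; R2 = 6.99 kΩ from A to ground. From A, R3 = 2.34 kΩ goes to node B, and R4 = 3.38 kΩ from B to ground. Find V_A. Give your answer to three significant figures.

V_A ≈ 11.2 V

Looking into the second stage from A: R3 + R4 = 5.720 kΩ appears in parallel with R2.
Effective lower resistance at A: R2 ‖ 5.720 = 3.146 kΩ.
First divider: V_A = V_CC · 3.146/(2.79 + 3.146) = 11.18 V.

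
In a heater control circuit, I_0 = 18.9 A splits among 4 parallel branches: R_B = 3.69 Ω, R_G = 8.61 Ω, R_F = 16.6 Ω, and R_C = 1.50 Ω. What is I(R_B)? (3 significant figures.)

Total conductance ΣG = 1/3.69 + 1/8.61 + 1/16.6 + 1/1.50 = 1.114 (units of 1/Ω).
By the current-divider rule, I = I_0 · G_k/ΣG = 18.9 × 0.2433 = 4.598 A.

I ≈ 4.60 A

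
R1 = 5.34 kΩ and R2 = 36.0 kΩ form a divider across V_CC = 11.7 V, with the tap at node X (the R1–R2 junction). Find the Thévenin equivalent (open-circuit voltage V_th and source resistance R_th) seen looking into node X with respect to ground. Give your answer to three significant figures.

V_th ≈ 10.2 V, R_th ≈ 4.65 kΩ

Open-circuit (no load on X): V_th = V_CC · R2/(R1 + R2) = 11.7 × 36.0/(5.340 + 36.0) = 10.19 V.
With V_CC suppressed (replaced by a short), R_th = R1 ‖ R2 = (5.340 × 36.0)/(5.340 + 36.0) = 4.650 kΩ.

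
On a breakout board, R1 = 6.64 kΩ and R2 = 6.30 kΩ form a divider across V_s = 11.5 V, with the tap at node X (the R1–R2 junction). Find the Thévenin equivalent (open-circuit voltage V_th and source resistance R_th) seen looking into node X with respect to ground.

With X open, the divider is unloaded: V_th = 11.5 × 6.30/12.94 = 5.599 V.
Zeroing V_s shorts the top of R1 to ground, so R_th = R1 ‖ R2 = 3.233 kΩ.

V_th ≈ 5.60 V, R_th ≈ 3.23 kΩ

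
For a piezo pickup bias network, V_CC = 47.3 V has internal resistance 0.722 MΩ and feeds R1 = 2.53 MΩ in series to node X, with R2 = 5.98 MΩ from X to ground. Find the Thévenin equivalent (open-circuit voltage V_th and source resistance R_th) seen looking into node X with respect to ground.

R1' = 0.722 + 2.53 = 3.252 MΩ (source resistance + R1).
V_th is the unloaded tap voltage: V_CC · R2/(R1'+R2) = 47.3 × 0.6477 = 30.64 V.
With V_CC suppressed (replaced by a short), R_th = R1' ‖ R2 = (3.252 × 5.98)/(3.252 + 5.98) = 2.106 MΩ.

V_th ≈ 30.6 V, R_th ≈ 2.11 MΩ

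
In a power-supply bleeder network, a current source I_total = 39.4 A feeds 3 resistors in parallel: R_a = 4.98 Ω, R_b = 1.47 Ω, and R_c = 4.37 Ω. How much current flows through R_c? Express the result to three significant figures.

I ≈ 8.12 A

Conductances: ΣG = 1/4.98 + 1/1.47 + 1/4.37 = 1.110 (1/Ω).
By the current-divider rule, I = I_total · G_k/ΣG = 39.4 × 0.2062 = 8.123 A.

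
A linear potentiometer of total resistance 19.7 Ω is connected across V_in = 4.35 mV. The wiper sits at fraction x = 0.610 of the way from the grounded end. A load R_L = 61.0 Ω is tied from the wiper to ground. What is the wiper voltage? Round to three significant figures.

Split the track: R_lower = x·R_p = 12.02 Ω, R_upper = (1−x)·R_p = 7.683 Ω.
R_L loads the lower segment: effective lower R = 10.04 Ω.
Then V_out = V_in · 10.04/(7.683 + 10.04) = 2.464 mV.
(Unloaded: V_out = x·V_in = 2.65 mV.)

V_out ≈ 2.46 mV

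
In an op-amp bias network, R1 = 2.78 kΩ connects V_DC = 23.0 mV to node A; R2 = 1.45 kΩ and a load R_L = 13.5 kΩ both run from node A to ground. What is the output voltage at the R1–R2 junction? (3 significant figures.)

R2 ‖ R_L = (1.45 × 13.5)/(1.45 + 13.5) = 1.309 kΩ.
Then V_out = V_DC · R2'/(R1 + R2') = 23.0 × 1.309/4.089 = 7.364 mV.

V_out ≈ 7.36 mV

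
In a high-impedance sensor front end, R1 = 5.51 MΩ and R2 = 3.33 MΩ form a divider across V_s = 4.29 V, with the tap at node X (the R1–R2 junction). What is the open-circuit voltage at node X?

V_th ≈ 1.62 V

With X open, the divider is unloaded: V_th = 4.29 × 3.33/8.840 = 1.616 V.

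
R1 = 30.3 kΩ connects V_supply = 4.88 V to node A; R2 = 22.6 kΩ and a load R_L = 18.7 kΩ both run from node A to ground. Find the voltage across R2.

V_out ≈ 1.23 V

R2 ‖ R_L = (22.6 × 18.7)/(22.6 + 18.7) = 10.23 kΩ.
Now apply the divider: V_out = 4.88 × 0.2525 = 1.232 V.
(Unloaded it would be 2.08 V; the load pulls it down.)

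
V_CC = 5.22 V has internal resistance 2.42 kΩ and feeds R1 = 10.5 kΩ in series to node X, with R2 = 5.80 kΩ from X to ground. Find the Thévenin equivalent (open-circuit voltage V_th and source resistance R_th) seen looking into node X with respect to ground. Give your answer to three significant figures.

R1' = 2.42 + 10.5 = 12.92 kΩ (source resistance + R1).
V_th is the unloaded tap voltage: V_CC · R2/(R1'+R2) = 5.22 × 0.3098 = 1.617 V.
With V_CC suppressed (replaced by a short), R_th = R1' ‖ R2 = (12.92 × 5.80)/(12.92 + 5.80) = 4.003 kΩ.

V_th ≈ 1.62 V, R_th ≈ 4.00 kΩ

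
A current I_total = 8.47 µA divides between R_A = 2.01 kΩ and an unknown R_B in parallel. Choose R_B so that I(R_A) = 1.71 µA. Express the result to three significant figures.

R_B ≈ 0.508 kΩ

In a two-way split, I_A/I_total = R_B/(R_A + R_B).
With f = 0.2019, R_B = R_A · f/(1−f) = 2.01 × 0.2530 = 0.5084 kΩ.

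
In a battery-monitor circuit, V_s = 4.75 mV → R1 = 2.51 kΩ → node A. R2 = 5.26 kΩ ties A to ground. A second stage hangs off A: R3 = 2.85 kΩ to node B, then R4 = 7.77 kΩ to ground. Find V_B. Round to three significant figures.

V_B ≈ 2.03 mV

Node A sees R2 in parallel with the series input of stage 2, R3 + R4 = 10.62 kΩ.
R2 ‖ (R3+R4) = 3.518 kΩ.
V_A = 4.75 × 3.518/(2.51 + 3.518) = 2.772 mV.
Stage 2 is unloaded, so V_B = V_A · R4/(R3+R4) = 2.772 × 7.77/10.62 = 2.028 mV.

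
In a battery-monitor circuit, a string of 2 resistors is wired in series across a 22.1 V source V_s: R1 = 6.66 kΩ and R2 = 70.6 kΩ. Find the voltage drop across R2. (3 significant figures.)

Total series resistance ΣR = 6.66 + 70.6 = 77.26 kΩ.
By the voltage-divider rule, V = 22.1 × 70.60/77.26 = 20.19 V.

V ≈ 20.2 V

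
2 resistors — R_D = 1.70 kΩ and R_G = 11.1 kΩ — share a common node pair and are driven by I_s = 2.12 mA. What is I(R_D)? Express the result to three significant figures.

I ≈ 1.84 mA

For two parallel branches, I_k = I_s · (other R)/(sum of R).
So I = 2.12 × 11.1/12.80 = 1.838 mA.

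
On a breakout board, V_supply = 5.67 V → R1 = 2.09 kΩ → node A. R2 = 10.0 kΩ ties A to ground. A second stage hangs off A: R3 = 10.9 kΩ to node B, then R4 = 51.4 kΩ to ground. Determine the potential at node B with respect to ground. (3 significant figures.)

V_B ≈ 3.76 V

Node A sees R2 in parallel with the series input of stage 2, R3 + R4 = 62.30 kΩ.
Effective lower resistance at A: R2 ‖ 62.30 = 8.617 kΩ.
So V_A = 5.67 × 0.8048 = 4.563 V.
V_B = V_A × 0.8250 = 3.765 V.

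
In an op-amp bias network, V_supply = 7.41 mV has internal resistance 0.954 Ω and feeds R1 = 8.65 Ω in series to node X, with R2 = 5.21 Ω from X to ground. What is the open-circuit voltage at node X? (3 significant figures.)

R1' = 0.954 + 8.65 = 9.604 Ω (source resistance + R1).
V_th is the unloaded tap voltage: V_supply · R2/(R1'+R2) = 7.41 × 0.3517 = 2.606 mV.

V_th ≈ 2.61 mV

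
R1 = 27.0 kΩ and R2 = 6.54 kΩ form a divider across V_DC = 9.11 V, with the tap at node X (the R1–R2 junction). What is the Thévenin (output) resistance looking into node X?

R_th ≈ 5.26 kΩ

Zeroing V_DC shorts the top of R1 to ground, so R_th = R1 ‖ R2 = 5.265 kΩ.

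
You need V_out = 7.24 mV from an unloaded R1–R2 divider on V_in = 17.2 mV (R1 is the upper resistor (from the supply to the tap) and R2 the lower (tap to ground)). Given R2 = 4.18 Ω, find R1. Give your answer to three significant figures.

V_out/V_in = R2/(R1+R2) = 0.4209.
Rearranging, R1 = R2·(1−k)/k = 4.18 × 1.376 = 5.750 Ω.

R1 ≈ 5.75 Ω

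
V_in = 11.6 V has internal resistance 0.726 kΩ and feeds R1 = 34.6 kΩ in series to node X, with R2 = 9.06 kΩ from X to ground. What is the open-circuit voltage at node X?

R1' = 0.726 + 34.6 = 35.33 kΩ (source resistance + R1).
V_th is the unloaded tap voltage: V_in · R2/(R1'+R2) = 11.6 × 0.2041 = 2.368 V.

V_th ≈ 2.37 V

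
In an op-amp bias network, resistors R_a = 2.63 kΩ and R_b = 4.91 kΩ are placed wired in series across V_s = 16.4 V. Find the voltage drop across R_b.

V ≈ 10.7 V

Series total: ΣR = 2.63 + 4.91 = 7.540 kΩ.
By the voltage-divider rule, V = 16.4 × 4.910/7.540 = 10.68 V.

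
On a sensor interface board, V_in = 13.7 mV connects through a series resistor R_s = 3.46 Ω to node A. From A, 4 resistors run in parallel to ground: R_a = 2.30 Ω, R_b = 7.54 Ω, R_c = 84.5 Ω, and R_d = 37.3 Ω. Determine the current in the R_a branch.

Equivalent of the parallel group: R_p = 1.650 Ω.
V_A = 13.7 × 1.650/5.110 = 4.424 mV.
I(R_a) = V_A / R_a = 4.424/2.30 = 1.923 mA.

I ≈ 1.92 mA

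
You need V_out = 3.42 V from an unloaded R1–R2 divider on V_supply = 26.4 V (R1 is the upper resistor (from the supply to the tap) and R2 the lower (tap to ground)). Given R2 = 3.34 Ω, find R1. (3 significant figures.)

V_out/V_supply = R2/(R1+R2) = 0.1295.
R1 = R2·(1/k − 1) = 3.34 × 6.719 = 22.44 Ω.

R1 ≈ 22.4 Ω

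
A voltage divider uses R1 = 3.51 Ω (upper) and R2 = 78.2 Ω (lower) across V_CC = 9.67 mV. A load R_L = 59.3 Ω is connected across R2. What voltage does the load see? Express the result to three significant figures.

V_out ≈ 8.76 mV

R2 ‖ R_L = (78.2 × 59.3)/(78.2 + 59.3) = 33.73 Ω.
Now apply the divider: V_out = 9.67 × 0.9057 = 8.758 mV.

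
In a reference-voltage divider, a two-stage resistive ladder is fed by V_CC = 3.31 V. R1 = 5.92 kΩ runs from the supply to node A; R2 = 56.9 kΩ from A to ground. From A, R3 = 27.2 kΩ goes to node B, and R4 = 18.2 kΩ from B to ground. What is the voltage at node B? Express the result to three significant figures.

V_B ≈ 1.07 V

Looking into the second stage from A: R3 + R4 = 45.40 kΩ appears in parallel with R2.
Effective lower resistance at A: R2 ‖ 45.40 = 25.25 kΩ.
First divider: V_A = V_CC · 25.25/(5.92 + 25.25) = 2.681 V.
V_B = V_A × 0.4009 = 1.075 V.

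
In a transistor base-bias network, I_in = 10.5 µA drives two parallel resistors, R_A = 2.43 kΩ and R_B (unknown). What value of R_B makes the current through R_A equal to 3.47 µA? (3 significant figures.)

Two-branch current divider: I_A = I_in · R_B/(R_A + R_B).
3.47/10.5 = R_B/(R_A + R_B) → R_B = R_A · (0.3305)/(1 − 0.3305) = 2.43 × 0.4936 = 1.199 kΩ.

R_B ≈ 1.20 kΩ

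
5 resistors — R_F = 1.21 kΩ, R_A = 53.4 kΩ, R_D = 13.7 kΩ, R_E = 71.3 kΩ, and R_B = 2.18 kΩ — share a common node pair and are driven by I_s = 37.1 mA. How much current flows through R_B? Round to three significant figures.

I ≈ 12.2 mA

Conductances: ΣG = 1/1.21 + 1/53.4 + 1/13.7 + 1/71.3 + 1/2.18 = 1.391 (1/kΩ).
R_B takes the fraction G_k/ΣG = 0.4587/1.391 = 0.3298, so I = 37.1 × 0.3298 = 12.24 mA.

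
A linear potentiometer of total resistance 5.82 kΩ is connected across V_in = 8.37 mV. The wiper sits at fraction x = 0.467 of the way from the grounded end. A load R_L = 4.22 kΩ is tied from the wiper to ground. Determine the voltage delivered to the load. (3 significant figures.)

V_out ≈ 2.91 mV

The pot divides into 3.102 kΩ above the wiper and 2.718 kΩ below.
R_L loads the lower segment: effective lower R = 1.653 kΩ.
Then V_out = V_in · 1.653/(3.102 + 1.653) = 2.910 mV.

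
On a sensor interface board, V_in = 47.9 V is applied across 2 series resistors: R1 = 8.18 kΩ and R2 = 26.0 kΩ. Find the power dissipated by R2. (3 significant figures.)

P ≈ 51.1 mW

The common current is I = 47.9/34.18 = 1.401 mA.
V(R2) = I·R = 36.44 V; P = V·I = 36.44 × 1.401 = 51.06 mW.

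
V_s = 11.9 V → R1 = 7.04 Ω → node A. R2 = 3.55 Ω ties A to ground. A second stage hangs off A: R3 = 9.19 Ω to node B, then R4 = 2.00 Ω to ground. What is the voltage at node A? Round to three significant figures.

V_A ≈ 3.29 V

Node A sees R2 in parallel with the series input of stage 2, R3 + R4 = 11.19 Ω.
R2 ‖ (R3+R4) = 2.695 Ω.
V_A = 11.9 × 2.695/(7.04 + 2.695) = 3.294 V.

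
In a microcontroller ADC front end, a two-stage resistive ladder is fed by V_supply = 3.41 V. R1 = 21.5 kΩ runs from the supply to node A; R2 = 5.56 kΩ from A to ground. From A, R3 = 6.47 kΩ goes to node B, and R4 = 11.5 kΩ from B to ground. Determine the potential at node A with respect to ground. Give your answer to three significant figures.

Node A sees R2 in parallel with the series input of stage 2, R3 + R4 = 17.97 kΩ.
Effective lower resistance at A: R2 ‖ 17.97 = 4.246 kΩ.
So V_A = 3.41 × 0.1649 = 0.5624 V.

V_A ≈ 0.562 V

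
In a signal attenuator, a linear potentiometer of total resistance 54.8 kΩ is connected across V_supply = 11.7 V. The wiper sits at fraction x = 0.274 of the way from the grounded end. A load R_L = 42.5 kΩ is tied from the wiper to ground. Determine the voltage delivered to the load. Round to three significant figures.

V_out ≈ 2.55 V

Lower segment x·R_p = 15.02 kΩ; upper segment (1−x)·R_p = 39.78 kΩ.
Lower segment in parallel with the load: 15.02 ‖ 42.5 = 11.10 kΩ.
Loaded-divider output: V_out = 11.7 × 0.2181 = 2.551 V.
(Unloaded: V_out = x·V_supply = 3.21 V.)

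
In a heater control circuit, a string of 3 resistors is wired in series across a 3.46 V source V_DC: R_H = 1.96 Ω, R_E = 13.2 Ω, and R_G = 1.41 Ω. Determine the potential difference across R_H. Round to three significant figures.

Series total: ΣR = 1.96 + 13.2 + 1.41 = 16.57 Ω.
By the voltage-divider rule, V = 3.46 × 1.960/16.57 = 0.4093 V.

V ≈ 0.409 V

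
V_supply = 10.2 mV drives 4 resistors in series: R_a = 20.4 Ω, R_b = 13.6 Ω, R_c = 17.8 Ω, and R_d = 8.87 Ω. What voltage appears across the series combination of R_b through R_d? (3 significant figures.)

ΣR = 20.4 + 13.6 + 17.8 + 8.87 = 60.67 Ω.
R_{R_b..R_d} = 13.6 + 17.8 + 8.87 = 40.27 Ω.
V = V_supply · R/ΣR = 10.2 × 0.6638 = 6.770 mV.

V ≈ 6.77 mV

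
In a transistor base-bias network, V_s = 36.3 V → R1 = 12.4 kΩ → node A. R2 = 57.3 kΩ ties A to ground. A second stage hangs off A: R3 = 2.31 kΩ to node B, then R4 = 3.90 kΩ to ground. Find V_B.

V_B ≈ 7.09 V

The second stage (R3 + R4 = 6.210 kΩ) loads node A in parallel with R2.
R2 ‖ (R3+R4) = 5.603 kΩ.
So V_A = 36.3 × 0.3112 = 11.30 V.
Stage 2 is unloaded, so V_B = V_A · R4/(R3+R4) = 11.30 × 3.90/6.210 = 7.095 V.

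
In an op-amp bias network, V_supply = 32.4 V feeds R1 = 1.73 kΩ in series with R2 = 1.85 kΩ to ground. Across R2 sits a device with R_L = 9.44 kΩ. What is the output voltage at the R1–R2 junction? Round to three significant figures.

R2 ‖ R_L = (1.85 × 9.44)/(1.85 + 9.44) = 1.547 kΩ.
Then V_out = V_supply · R2'/(R1 + R2') = 32.4 × 1.547/3.277 = 15.29 V.
(Unloaded it would be 16.7 V; the load pulls it down.)

V_out ≈ 15.3 V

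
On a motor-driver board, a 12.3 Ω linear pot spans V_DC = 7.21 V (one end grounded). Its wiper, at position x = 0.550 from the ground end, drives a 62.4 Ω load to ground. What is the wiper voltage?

V_out ≈ 3.78 V

Lower segment x·R_p = 6.765 Ω; upper segment (1−x)·R_p = 5.535 Ω.
R_L loads the lower segment: effective lower R = 6.103 Ω.
V_out = 7.21 × 6.103/(5.535 + 6.103) = 3.781 V.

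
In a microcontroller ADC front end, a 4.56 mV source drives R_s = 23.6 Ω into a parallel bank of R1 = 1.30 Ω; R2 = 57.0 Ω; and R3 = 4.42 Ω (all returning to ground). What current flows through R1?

I ≈ 0.141 mA

Combine the parallel branches: R_p = (1/1.30 + 1/57.0 + 1/4.42)⁻¹ = 0.9871 Ω.
Node voltage V_A = V_in · R_p/(R_s + R_p) = 4.56 × 0.04015 = 0.1831 mV.
Branch current I = V_A/R1 = 0.1831/1.30 = 0.1408 mA.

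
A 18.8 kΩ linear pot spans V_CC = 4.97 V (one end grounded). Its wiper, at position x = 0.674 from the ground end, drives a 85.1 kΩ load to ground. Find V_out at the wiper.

V_out ≈ 3.19 V

The pot divides into 6.129 kΩ above the wiper and 12.67 kΩ below.
Lower segment in parallel with the load: 12.67 ‖ 85.1 = 11.03 kΩ.
Then V_out = V_CC · 11.03/(6.129 + 11.03) = 3.195 V.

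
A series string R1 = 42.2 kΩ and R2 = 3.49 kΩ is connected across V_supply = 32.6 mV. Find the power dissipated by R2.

ΣR = 45.69 kΩ → I = 32.6/45.69 = 0.7135 µA.
P = I²R = 0.5091 × 3.49 = 1.777 nW.

P ≈ 1.78 nW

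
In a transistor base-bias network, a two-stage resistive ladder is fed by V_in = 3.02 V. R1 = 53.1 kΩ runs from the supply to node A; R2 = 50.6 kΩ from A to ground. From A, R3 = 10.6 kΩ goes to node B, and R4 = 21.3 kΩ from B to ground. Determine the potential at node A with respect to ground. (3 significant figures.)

Node A sees R2 in parallel with the series input of stage 2, R3 + R4 = 31.90 kΩ.
Effective lower resistance at A: R2 ‖ 31.90 = 19.57 kΩ.
So V_A = 3.02 × 0.2693 = 0.8131 V.

V_A ≈ 0.813 V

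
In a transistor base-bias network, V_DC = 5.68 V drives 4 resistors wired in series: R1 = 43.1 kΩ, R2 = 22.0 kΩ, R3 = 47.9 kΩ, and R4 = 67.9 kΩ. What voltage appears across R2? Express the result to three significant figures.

ΣR = 43.1 + 22.0 + 47.9 + 67.9 = 180.9 kΩ.
Voltage divider: V = V_DC · (22.00 / 180.9) = 5.68 × 0.1216 = 0.6908 V.

V ≈ 0.691 V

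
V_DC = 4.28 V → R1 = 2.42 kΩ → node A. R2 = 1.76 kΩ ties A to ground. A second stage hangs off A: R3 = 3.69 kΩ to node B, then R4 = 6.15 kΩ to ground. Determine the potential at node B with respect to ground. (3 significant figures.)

Node A sees R2 in parallel with the series input of stage 2, R3 + R4 = 9.840 kΩ.
Effective lower resistance at A: R2 ‖ 9.840 = 1.493 kΩ.
V_A = 4.28 × 1.493/(2.42 + 1.493) = 1.633 V.
V_B = V_A × 0.6250 = 1.021 V.

V_B ≈ 1.02 V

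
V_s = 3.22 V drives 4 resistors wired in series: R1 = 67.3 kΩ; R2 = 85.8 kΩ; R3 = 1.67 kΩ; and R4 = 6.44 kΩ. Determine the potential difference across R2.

V ≈ 1.71 V

Total series resistance ΣR = 67.3 + 85.8 + 1.67 + 6.44 = 161.2 kΩ.
V = V_s · R/ΣR = 3.22 × 0.5322 = 1.714 V.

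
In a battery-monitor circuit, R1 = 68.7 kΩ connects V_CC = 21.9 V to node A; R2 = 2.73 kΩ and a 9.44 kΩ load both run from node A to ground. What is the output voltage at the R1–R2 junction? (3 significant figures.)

V_out ≈ 0.655 V

R2 ‖ R_L = (2.73 × 9.44)/(2.73 + 9.44) = 2.118 kΩ.
Now apply the divider: V_out = 21.9 × 0.02990 = 0.6549 V.
(Unloaded it would be 0.837 V; the load pulls it down.)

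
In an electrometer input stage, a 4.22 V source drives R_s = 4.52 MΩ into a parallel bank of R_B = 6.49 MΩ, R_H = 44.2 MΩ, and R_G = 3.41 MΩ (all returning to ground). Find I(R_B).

Parallel bank: R_p = 1/(1/6.49 + 1/44.2 + 1/3.41) = 2.128 MΩ.
V_A by voltage divider: V_A = 4.22 × 2.128/(4.52 + 2.128) = 1.351 V.
I(R_B) = V_A / R_B = 1.351/6.49 = 0.2081 µA.
(Check via current divider: I_total = 0.6348 µA; share G_k/ΣG = 0.3279 → same result.)

I ≈ 0.208 µA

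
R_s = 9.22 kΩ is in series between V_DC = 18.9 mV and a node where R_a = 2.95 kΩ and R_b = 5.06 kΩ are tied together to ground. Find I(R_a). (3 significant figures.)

I ≈ 1.08 µA

Parallel bank: R_p = 1/(1/2.95 + 1/5.06) = 1.864 kΩ.
Node voltage V_A = V_DC · R_p/(R_s + R_p) = 18.9 × 0.1681 = 3.178 mV.
Branch current I = V_A/R_a = 3.178/2.95 = 1.077 µA.
(Equivalently: I_total = 1.705 µA, then current-divider fraction G_k/ΣG = 0.6317.)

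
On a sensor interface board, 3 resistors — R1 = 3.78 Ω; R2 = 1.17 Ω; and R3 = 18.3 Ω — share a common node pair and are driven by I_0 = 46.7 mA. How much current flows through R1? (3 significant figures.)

ΣG = 1/3.78 + 1/1.17 + 1/18.3 = 1.174.
R1 takes the fraction G_k/ΣG = 0.2646/1.174 = 0.2254, so I = 46.7 × 0.2254 = 10.52 mA.

I ≈ 10.5 mA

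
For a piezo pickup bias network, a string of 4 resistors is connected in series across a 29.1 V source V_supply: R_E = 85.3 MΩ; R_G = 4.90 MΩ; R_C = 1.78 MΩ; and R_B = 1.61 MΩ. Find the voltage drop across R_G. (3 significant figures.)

V ≈ 1.52 V

Series total: ΣR = 85.3 + 4.90 + 1.78 + 1.61 = 93.59 MΩ.
Voltage divider: V = V_supply · (4.900 / 93.59) = 29.1 × 0.05236 = 1.524 V.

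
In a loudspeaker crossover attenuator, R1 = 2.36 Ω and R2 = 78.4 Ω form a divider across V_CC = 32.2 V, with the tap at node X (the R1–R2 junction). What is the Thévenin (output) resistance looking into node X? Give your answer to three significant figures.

R_th ≈ 2.29 Ω

With V_CC suppressed (replaced by a short), R_th = R1 ‖ R2 = (2.360 × 78.4)/(2.360 + 78.4) = 2.291 Ω.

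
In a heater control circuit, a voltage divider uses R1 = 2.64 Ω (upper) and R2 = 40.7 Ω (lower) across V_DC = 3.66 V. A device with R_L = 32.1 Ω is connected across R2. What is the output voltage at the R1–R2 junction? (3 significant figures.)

V_out ≈ 3.19 V

R2 ‖ R_L = (40.7 × 32.1)/(40.7 + 32.1) = 17.95 Ω.
Voltage divider with the loaded lower leg: V_out = 3.66 × 17.95/(2.64 + 17.95) = 3.66 × 0.8718 = 3.191 V.
(Unloaded it would be 3.44 V; the load pulls it down.)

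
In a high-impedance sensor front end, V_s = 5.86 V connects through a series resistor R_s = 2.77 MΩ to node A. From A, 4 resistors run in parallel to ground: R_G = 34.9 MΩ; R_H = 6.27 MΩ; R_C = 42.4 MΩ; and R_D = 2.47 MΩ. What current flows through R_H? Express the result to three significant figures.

Parallel bank: R_p = 1/(1/34.9 + 1/6.27 + 1/42.4 + 1/2.47) = 1.622 MΩ.
V_A = 5.86 × 1.622/4.392 = 2.164 V.
I(R_H) = V_A / R_H = 2.164/6.27 = 0.3451 µA.

I ≈ 0.345 µA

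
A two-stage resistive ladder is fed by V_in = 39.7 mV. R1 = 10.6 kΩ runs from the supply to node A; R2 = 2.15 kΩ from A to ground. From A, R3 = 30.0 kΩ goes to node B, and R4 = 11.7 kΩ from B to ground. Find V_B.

The second stage (R3 + R4 = 41.70 kΩ) loads node A in parallel with R2.
R2 ‖ (R3+R4) = 2.045 kΩ.
So V_A = 39.7 × 0.1617 = 6.419 mV.
Stage 2 is unloaded, so V_B = V_A · R4/(R3+R4) = 6.419 × 11.7/41.70 = 1.801 mV.

V_B ≈ 1.80 mV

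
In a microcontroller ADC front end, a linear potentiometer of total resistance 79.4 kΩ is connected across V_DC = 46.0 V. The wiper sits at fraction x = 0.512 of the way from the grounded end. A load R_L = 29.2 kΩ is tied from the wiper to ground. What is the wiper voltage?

V_out ≈ 14.0 V

The pot divides into 38.75 kΩ above the wiper and 40.65 kΩ below.
Lower segment in parallel with the load: 40.65 ‖ 29.2 = 16.99 kΩ.
Then V_out = V_DC · 16.99/(38.75 + 16.99) = 14.02 V.
(Unloaded: V_out = x·V_DC = 23.6 V.)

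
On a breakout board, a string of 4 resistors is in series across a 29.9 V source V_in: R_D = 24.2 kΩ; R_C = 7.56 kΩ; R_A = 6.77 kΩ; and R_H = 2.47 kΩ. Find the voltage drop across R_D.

Total series resistance ΣR = 24.2 + 7.56 + 6.77 + 2.47 = 41.00 kΩ.
By the voltage-divider rule, V = 29.9 × 24.20/41.00 = 17.65 V.

V ≈ 17.6 V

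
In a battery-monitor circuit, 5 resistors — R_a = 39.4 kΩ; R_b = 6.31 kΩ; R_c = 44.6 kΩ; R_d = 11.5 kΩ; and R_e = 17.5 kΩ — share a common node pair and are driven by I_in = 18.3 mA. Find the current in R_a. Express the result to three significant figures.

Total conductance ΣG = 1/39.4 + 1/6.31 + 1/44.6 + 1/11.5 + 1/17.5 = 0.3504 (units of 1/kΩ).
Current divider: I(R_a) = I_in · G_k/ΣG = 18.3 × (0.02538/0.3504) = 18.3 × 0.07244 = 1.326 mA.

I ≈ 1.33 mA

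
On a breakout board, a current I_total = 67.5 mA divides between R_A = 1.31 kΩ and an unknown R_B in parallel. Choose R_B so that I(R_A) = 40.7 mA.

The fraction through R_A equals R_B/(R_A+R_B).
With f = 0.6030, R_B = R_A · f/(1−f) = 1.31 × 1.519 = 1.989 kΩ.

R_B ≈ 1.99 kΩ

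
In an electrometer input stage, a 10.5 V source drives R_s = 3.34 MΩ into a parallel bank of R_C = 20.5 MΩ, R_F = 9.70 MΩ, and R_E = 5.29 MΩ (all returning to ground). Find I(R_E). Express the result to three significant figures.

I ≈ 0.928 µA

Equivalent of the parallel group: R_p = 2.933 MΩ.
V_A = 10.5 × 2.933/6.273 = 4.910 V.
I(R_E) = V_A / R_E = 4.910/5.29 = 0.9281 µA.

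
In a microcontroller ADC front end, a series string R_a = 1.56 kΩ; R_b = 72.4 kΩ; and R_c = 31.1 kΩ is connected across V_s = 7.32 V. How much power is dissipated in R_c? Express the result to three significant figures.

ΣR = 105.1 kΩ → I = 7.32/105.1 = 0.06967 mA.
V(R_c) = I·R = 2.167 V; P = V·I = 2.167 × 0.06967 = 0.1510 mW.

P ≈ 0.151 mW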